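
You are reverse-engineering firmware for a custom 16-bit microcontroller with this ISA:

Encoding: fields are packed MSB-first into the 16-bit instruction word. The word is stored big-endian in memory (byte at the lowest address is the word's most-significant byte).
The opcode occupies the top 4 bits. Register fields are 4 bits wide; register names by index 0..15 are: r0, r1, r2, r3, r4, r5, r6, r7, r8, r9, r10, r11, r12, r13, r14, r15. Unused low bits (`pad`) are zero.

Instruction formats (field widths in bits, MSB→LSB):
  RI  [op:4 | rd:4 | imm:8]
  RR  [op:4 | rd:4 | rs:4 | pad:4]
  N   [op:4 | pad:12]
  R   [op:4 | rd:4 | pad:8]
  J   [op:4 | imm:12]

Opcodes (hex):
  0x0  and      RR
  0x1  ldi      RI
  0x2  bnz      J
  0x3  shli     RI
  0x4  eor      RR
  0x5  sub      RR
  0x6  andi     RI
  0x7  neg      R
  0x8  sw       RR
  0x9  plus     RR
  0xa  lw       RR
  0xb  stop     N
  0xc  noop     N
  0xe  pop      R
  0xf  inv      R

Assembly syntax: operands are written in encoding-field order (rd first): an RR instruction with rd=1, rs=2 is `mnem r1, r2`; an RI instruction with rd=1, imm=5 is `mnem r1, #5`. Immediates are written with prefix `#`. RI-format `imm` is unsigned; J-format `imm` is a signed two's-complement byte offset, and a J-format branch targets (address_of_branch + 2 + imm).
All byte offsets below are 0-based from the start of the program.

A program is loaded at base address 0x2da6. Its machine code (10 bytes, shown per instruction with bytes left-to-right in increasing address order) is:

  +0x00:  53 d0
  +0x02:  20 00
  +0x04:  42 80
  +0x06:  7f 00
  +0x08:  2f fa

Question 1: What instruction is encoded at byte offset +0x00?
[00] 53 d0 → 0x53d0
  op=0x53d0>>12=0x5 ⇒ sub (RR)
  rd: (w>>8)&0xf=0x3 → r3
  rs: (w>>4)&0xf=0xd → r13

sub r3, r13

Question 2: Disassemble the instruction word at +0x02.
bnz #0

@+02  big-endian(20 00) = 0x2000
  op=0x2000>>12=0x2 ⇒ bnz (J)
  imm@[11:0]=0x0 ⇒ #0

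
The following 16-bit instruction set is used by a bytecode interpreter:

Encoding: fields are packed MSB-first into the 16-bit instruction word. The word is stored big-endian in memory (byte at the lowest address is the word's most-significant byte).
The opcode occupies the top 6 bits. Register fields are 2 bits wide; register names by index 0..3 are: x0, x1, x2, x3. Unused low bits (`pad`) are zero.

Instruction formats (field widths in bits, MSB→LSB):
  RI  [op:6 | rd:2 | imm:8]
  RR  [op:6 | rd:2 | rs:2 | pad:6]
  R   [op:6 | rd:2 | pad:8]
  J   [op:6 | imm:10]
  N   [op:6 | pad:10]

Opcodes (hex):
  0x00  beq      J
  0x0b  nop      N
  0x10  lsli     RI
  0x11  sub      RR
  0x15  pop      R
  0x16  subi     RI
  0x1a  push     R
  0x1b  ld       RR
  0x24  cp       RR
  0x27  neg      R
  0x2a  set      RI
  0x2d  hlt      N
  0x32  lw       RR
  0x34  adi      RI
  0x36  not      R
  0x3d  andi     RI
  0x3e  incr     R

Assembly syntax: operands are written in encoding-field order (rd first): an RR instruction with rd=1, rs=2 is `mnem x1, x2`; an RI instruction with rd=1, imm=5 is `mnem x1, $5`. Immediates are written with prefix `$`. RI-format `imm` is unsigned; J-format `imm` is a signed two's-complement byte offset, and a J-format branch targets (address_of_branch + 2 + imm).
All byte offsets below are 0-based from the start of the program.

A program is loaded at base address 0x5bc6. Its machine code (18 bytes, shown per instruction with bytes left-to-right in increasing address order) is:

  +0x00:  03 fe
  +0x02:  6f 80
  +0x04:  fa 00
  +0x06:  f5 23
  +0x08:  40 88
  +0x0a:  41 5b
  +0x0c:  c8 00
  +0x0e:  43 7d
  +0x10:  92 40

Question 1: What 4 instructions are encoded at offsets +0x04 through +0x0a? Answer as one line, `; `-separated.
incr x2; andi x1, $35; lsli x0, $136; lsli x1, $91

+0x04: fa 00 ⇒ word 0xfa00 (big)
  opcode bits[15:10]=0x3e: incr/R
  rd@[9:8]=0x2 ⇒ x2
+0x06: f5 23 ⇒ word 0xf523 (big)
  opcode bits[15:10]=0x3d: andi/RI
  rd@[9:8]=0x1 ⇒ x1
  imm@[7:0]=0x23 ⇒ $35
+0x08: 40 88 ⇒ word 0x4088 (big)
  opcode bits[15:10]=0x10: lsli/RI
  rd@[9:8]=0x0 ⇒ x0
  imm@[7:0]=0x88 ⇒ $136
+0x0a: 41 5b ⇒ word 0x415b (big)
  opcode bits[15:10]=0x10: lsli/RI
  rd@[9:8]=0x1 ⇒ x1
  imm@[7:0]=0x5b ⇒ $91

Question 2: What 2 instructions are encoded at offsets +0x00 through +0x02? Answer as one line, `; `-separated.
beq $-2; ld x3, x2

[00] 03 fe → 0x03fe
  opcode bits[15:10]=0x0: beq/J
  [9:0] imm=1022 (s10→-2) = $-2
[02] 6f 80 → 0x6f80
  opcode bits[15:10]=0x1b: ld/RR
  [9:8] rd=3 = x3
  [7:6] rs=2 = x2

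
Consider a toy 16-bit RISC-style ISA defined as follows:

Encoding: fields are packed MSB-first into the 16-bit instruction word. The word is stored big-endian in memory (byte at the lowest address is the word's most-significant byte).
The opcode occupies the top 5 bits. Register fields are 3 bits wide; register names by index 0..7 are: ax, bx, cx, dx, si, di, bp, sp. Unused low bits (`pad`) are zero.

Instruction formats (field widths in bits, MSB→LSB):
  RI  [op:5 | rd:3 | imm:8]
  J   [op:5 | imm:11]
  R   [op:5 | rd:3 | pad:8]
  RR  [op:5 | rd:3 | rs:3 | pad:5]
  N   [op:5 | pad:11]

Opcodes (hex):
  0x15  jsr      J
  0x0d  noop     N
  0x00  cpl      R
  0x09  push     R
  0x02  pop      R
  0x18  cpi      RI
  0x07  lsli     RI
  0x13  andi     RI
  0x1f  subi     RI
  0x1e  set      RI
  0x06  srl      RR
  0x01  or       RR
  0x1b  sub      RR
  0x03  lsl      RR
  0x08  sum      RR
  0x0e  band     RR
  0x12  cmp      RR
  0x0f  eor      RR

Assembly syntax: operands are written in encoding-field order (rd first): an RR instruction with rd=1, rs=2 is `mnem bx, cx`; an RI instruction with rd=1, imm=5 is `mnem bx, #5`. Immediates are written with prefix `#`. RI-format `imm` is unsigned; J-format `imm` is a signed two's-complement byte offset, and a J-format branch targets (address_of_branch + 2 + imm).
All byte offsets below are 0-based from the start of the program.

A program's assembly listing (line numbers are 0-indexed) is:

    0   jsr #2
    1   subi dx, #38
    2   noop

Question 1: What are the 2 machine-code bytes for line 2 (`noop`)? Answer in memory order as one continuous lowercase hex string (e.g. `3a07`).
6800

2. noop fields op=0xd:5|pad=0:11 → word 6800h → 68 00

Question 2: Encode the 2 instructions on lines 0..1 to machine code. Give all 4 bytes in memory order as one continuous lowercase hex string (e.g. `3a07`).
a802fb26

L0: jsr op=0x15:5|imm=2:11 ⇒ 0xa802 ⇒ big a8 02
L1: subi op=0x1f:5|rd=3:3|imm=38:8 ⇒ 0xfb26 ⇒ big fb 26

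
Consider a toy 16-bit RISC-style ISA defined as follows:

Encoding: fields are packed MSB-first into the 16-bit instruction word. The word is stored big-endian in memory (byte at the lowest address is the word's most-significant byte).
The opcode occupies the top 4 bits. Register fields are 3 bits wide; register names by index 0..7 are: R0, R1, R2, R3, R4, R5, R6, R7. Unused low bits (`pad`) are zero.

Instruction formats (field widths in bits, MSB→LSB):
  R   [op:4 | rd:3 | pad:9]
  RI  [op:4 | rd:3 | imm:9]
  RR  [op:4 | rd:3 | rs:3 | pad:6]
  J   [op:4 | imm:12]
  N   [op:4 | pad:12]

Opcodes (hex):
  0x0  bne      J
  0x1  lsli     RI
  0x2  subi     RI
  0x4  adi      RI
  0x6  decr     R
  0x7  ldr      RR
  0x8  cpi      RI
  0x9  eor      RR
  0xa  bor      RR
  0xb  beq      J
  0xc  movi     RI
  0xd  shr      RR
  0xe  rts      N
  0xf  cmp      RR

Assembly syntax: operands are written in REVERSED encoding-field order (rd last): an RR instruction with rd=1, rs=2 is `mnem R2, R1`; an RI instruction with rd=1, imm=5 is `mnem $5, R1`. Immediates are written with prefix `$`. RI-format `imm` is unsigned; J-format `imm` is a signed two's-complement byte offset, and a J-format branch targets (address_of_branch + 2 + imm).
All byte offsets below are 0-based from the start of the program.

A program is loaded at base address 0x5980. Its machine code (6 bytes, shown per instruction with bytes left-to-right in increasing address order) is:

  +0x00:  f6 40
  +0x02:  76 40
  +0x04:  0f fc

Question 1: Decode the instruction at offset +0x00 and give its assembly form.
off 0x00: read f6 40 as big → 0xf640
  top 4b → 0xf → cmp [RR]
  rd: (w>>9)&0x7=0x3 → R3
  rs: (w>>6)&0x7=0x1 → R1

cmp R1, R3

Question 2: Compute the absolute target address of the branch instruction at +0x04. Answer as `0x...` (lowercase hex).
[04] 0f fc → 0x0ffc
  opcode bits[15:12]=0x0: bne/J
  imm: (w>>0)&0xfff=0xffc (s12→-4) → $-4
  target = base 0x5980 + off 0x04 + 2 + imm -4 = 0x5982

0x5982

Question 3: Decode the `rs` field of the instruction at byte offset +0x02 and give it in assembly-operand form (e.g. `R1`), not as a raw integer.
R1

@+02  big-endian(76 40) = 0x7640
  opcode bits[15:12]=0x7: ldr/RR
  rd@[11:9]=0x3 ⇒ R3
  rs@[8:6]=0x1 ⇒ R1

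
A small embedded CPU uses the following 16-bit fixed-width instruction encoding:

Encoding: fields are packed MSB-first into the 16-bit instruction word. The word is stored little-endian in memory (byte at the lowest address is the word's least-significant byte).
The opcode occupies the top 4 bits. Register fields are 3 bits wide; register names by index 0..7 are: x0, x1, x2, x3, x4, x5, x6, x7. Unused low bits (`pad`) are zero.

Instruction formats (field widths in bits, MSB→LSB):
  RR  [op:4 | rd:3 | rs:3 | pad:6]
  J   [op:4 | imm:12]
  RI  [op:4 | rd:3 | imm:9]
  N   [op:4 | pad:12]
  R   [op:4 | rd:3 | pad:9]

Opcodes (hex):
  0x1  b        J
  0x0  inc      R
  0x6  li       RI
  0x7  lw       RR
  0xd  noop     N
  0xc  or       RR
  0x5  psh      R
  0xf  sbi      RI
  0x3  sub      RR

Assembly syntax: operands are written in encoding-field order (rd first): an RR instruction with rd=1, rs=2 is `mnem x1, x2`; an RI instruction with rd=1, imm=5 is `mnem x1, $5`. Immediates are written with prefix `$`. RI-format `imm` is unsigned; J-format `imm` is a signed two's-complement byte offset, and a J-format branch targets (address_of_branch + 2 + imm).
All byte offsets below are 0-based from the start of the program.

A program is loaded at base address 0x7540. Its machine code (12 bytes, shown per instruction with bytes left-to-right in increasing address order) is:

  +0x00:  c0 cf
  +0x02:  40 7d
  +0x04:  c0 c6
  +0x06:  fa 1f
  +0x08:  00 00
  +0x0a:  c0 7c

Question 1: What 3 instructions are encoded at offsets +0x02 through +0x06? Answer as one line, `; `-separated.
lw x6, x5; or x3, x3; b $-6

off 0x02: read 40 7d as little → 0x7d40
  opcode bits[15:12]=0x7: lw/RR
  [11:9] rd=6 = x6
  [8:6] rs=5 = x5
off 0x04: read c0 c6 as little → 0xc6c0
  opcode bits[15:12]=0xc: or/RR
  [11:9] rd=3 = x3
  [8:6] rs=3 = x3
off 0x06: read fa 1f as little → 0x1ffa
  opcode bits[15:12]=0x1: b/J
  [11:0] imm=4090 (s12→-6) = $-6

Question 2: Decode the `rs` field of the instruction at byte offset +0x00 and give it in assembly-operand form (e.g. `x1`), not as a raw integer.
@+00  little-endian(c0 cf) = 0xcfc0
  top 4b → 0xc → or [RR]
  rd@[11:9]=0x7 ⇒ x7
  rs@[8:6]=0x7 ⇒ x7

x7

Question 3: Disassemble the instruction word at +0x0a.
off 0x0a: read c0 7c as little → 0x7cc0
  op=0x7cc0>>12=0x7 ⇒ lw (RR)
  rd@[11:9]=0x6 ⇒ x6
  rs@[8:6]=0x3 ⇒ x3

lw x6, x3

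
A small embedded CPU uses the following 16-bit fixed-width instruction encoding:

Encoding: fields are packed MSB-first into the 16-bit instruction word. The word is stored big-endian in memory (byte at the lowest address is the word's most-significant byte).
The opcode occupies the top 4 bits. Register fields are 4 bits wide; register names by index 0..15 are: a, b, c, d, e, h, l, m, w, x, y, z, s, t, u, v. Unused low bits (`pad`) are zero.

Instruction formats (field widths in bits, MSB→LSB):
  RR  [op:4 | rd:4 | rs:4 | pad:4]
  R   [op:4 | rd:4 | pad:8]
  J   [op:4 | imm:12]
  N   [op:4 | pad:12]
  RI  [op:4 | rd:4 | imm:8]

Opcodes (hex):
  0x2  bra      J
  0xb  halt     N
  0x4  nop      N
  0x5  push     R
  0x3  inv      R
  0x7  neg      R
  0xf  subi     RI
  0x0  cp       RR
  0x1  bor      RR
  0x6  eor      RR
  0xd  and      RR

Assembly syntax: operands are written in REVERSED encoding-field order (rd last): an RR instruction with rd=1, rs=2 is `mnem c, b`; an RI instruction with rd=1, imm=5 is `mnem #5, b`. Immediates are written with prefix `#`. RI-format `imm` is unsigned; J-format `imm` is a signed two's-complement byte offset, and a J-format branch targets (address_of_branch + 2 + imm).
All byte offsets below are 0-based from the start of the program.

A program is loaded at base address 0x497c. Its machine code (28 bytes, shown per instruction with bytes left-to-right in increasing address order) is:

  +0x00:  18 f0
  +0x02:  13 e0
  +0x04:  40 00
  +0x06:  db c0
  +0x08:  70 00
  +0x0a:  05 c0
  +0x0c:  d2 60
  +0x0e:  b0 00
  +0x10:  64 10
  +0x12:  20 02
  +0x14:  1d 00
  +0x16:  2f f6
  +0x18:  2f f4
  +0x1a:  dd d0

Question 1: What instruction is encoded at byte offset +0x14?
bor a, t

[14] 1d 00 → 0x1d00
  top 4b → 0x1 → bor [RR]
  [11:8] rd=13 = t
  [7:4] rs=0 = a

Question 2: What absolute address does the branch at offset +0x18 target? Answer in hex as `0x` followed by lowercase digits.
[18] 2f f4 → 0x2ff4
  opcode bits[15:12]=0x2: bra/J
  imm@[11:0]=0xff4 (s12→-12) ⇒ #-12
  target = base 0x497c + off 0x18 + 2 + imm -12 = 0x498a

0x498a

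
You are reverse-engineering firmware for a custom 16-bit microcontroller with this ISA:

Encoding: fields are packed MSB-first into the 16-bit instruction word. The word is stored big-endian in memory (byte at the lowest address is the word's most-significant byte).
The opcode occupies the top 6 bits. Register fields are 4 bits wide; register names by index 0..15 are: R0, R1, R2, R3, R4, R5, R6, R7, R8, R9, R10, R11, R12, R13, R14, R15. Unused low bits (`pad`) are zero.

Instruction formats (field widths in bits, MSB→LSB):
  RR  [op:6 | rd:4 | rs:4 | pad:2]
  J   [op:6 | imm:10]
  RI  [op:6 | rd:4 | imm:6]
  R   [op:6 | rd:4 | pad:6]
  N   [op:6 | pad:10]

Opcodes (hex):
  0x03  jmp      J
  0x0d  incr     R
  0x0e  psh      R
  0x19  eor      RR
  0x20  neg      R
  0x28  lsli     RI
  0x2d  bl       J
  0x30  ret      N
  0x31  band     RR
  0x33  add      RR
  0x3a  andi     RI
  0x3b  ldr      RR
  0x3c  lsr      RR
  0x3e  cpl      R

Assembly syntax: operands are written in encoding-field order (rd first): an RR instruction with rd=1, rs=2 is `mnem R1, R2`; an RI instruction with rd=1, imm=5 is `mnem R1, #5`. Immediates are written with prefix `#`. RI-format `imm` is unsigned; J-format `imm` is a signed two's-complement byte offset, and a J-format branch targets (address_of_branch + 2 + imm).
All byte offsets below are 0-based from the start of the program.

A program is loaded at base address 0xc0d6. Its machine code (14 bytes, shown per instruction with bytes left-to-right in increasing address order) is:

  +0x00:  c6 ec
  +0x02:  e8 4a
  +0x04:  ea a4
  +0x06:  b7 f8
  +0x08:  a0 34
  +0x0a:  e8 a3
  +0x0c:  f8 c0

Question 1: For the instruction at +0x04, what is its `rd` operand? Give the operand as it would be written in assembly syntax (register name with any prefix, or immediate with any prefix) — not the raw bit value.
R10

off 0x04: read ea a4 as big → 0xeaa4
  top 6b → 0x3a → andi [RI]
  rd@[9:6]=0xa ⇒ R10
  imm@[5:0]=0x24 ⇒ #36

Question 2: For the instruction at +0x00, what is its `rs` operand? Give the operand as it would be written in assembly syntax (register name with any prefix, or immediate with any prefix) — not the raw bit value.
R11

+0x00: c6 ec ⇒ word 0xc6ec (big)
  opcode bits[15:10]=0x31: band/RR
  rd: (w>>6)&0xf=0xb → R11
  rs: (w>>2)&0xf=0xb → R11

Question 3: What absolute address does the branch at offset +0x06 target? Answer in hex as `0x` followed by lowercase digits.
0xc0d6

off 0x06: read b7 f8 as big → 0xb7f8
  op=0xb7f8>>10=0x2d ⇒ bl (J)
  imm: (w>>0)&0x3ff=0x3f8 (s10→-8) → #-8
  target = base 0xc0d6 + off 0x06 + 2 + imm -8 = 0xc0d6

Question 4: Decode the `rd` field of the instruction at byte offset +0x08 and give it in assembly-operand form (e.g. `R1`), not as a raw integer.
R0

off 0x08: read a0 34 as big → 0xa034
  top 6b → 0x28 → lsli [RI]
  rd@[9:6]=0x0 ⇒ R0
  imm@[5:0]=0x34 ⇒ #52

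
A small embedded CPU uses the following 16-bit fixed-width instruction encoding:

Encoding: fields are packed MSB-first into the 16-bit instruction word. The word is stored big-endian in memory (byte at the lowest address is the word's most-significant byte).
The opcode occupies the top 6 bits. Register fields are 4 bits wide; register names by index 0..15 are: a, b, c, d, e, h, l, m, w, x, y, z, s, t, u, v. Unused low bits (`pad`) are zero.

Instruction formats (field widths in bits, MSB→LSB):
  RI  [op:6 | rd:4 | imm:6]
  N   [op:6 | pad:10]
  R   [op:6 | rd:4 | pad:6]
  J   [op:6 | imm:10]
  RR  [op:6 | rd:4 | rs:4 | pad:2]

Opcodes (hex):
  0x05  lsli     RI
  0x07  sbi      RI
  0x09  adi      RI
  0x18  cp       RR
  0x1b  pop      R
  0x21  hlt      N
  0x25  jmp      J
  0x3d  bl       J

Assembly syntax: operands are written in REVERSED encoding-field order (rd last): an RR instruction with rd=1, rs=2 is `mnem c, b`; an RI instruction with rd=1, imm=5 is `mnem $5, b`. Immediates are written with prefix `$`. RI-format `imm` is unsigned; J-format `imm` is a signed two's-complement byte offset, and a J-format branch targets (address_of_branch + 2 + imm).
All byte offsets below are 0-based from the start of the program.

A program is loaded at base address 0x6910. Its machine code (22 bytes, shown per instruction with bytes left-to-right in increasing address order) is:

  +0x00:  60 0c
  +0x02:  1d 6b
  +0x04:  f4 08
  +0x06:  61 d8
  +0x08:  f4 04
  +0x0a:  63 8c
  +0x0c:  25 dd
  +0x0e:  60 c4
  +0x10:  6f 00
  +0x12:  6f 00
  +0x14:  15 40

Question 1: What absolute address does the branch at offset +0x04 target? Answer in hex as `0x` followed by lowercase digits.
+0x04: f4 08 ⇒ word 0xf408 (big)
  opcode bits[15:10]=0x3d: bl/J
  imm@[9:0]=0x8 ⇒ $8
  target = base 0x6910 + off 0x04 + 2 + imm 8 = 0x691e

0x691e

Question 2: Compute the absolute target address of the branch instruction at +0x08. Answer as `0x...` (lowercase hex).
@+08  big-endian(f4 04) = 0xf404
  op=0xf404>>10=0x3d ⇒ bl (J)
  imm: (w>>0)&0x3ff=0x4 → $4
  target = base 0x6910 + off 0x08 + 2 + imm 4 = 0x691e

0x691e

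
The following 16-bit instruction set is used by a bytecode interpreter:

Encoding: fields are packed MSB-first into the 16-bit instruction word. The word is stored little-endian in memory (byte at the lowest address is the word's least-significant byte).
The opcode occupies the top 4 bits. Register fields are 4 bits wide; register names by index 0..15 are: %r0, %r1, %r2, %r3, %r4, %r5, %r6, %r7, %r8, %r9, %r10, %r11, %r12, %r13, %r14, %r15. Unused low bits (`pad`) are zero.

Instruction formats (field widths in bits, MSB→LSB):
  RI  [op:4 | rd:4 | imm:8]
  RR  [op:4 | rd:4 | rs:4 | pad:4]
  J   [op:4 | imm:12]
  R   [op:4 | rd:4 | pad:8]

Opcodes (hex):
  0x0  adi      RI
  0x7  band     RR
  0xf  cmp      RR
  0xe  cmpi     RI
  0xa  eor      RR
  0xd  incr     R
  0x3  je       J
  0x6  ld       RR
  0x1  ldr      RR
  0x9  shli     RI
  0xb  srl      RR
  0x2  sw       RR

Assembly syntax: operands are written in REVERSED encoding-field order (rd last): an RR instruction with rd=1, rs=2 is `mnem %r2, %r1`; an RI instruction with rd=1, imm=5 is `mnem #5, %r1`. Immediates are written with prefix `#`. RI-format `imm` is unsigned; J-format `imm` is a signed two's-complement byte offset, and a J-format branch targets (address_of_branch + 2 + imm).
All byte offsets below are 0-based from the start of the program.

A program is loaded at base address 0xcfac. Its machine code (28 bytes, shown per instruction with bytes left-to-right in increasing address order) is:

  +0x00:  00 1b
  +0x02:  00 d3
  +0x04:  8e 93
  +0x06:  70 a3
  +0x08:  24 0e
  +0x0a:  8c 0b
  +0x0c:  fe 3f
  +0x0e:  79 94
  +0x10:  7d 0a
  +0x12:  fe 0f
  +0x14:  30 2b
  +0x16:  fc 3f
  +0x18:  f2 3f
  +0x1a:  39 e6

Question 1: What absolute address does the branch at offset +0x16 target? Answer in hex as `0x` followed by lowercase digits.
0xcfc0

[16] fc 3f → 0x3ffc
  op=0x3ffc>>12=0x3 ⇒ je (J)
  imm@[11:0]=0xffc (s12→-4) ⇒ #-4
  target = base 0xcfac + off 0x16 + 2 + imm -4 = 0xcfc0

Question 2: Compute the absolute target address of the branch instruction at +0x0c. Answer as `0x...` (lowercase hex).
@+0c  little-endian(fe 3f) = 0x3ffe
  opcode bits[15:12]=0x3: je/J
  imm: (w>>0)&0xfff=0xffe (s12→-2) → #-2
  target = base 0xcfac + off 0x0c + 2 + imm -2 = 0xcfb8

0xcfb8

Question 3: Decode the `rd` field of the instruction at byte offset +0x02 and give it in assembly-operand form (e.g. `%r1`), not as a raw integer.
%r3

+0x02: 00 d3 ⇒ word 0xd300 (little)
  opcode bits[15:12]=0xd: incr/R
  rd@[11:8]=0x3 ⇒ %r3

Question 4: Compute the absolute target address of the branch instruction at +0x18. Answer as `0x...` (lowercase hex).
0xcfb8

off 0x18: read f2 3f as little → 0x3ff2
  op=0x3ff2>>12=0x3 ⇒ je (J)
  [11:0] imm=4082 (s12→-14) = #-14
  target = base 0xcfac + off 0x18 + 2 + imm -14 = 0xcfb8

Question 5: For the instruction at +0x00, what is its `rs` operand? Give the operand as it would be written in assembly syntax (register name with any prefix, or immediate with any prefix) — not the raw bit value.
%r0

off 0x00: read 00 1b as little → 0x1b00
  opcode bits[15:12]=0x1: ldr/RR
  rd: (w>>8)&0xf=0xb → %r11
  rs: (w>>4)&0xf=0x0 → %r0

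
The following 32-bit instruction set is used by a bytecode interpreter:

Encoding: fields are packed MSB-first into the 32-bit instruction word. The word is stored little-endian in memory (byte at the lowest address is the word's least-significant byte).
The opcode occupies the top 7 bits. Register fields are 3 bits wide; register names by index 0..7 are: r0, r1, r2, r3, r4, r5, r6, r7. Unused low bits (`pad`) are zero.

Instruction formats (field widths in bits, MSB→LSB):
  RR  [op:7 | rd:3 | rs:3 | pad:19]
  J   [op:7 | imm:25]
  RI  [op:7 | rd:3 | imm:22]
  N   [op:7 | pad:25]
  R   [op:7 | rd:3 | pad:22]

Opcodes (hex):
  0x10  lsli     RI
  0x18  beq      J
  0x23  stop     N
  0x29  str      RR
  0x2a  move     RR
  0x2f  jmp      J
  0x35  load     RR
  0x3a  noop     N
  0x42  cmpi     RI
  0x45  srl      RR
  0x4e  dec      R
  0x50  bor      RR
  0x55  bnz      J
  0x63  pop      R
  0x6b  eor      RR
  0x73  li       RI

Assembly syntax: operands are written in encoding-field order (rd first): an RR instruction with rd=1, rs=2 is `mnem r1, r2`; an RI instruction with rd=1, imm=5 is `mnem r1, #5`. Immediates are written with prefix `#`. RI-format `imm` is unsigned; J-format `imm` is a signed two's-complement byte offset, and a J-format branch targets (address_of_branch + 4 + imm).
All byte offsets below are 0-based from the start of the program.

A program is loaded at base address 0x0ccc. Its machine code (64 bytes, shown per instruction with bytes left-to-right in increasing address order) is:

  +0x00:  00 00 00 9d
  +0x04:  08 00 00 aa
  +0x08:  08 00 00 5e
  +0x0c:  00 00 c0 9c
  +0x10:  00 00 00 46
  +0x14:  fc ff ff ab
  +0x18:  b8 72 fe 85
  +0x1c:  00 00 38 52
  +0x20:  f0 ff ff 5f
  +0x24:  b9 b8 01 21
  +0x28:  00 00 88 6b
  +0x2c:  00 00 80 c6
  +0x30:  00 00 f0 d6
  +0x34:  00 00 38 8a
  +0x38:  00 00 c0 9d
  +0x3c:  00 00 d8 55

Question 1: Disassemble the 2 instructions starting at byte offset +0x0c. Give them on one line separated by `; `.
+0x0c: 00 00 c0 9c ⇒ word 0x9cc00000 (little)
  opcode bits[31:25]=0x4e: dec/R
  rd: (w>>22)&0x7=0x3 → r3
+0x10: 00 00 00 46 ⇒ word 0x46000000 (little)
  opcode bits[31:25]=0x23: stop/N

dec r3; stop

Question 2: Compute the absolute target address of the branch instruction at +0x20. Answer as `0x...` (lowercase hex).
[20] f0 ff ff 5f → 0x5ffffff0
  op=0x5ffffff0>>25=0x2f ⇒ jmp (J)
  imm@[24:0]=0x1fffff0 (s25→-16) ⇒ #-16
  target = base 0x0ccc + off 0x20 + 4 + imm -16 = 0x0ce0

0x0ce0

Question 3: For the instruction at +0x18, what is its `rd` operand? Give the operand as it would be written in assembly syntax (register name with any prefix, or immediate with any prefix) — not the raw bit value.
+0x18: b8 72 fe 85 ⇒ word 0x85fe72b8 (little)
  op=0x85fe72b8>>25=0x42 ⇒ cmpi (RI)
  rd@[24:22]=0x7 ⇒ r7
  imm@[21:0]=0x3e72b8 ⇒ #4092600

r7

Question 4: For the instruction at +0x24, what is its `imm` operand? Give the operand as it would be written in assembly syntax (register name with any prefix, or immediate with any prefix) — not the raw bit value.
#112825

off 0x24: read b9 b8 01 21 as little → 0x2101b8b9
  top 7b → 0x10 → lsli [RI]
  [24:22] rd=4 = r4
  [21:0] imm=112825 = #112825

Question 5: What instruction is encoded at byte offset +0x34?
srl r0, r7

[34] 00 00 38 8a → 0x8a380000
  opcode bits[31:25]=0x45: srl/RR
  [24:22] rd=0 = r0
  [21:19] rs=7 = r7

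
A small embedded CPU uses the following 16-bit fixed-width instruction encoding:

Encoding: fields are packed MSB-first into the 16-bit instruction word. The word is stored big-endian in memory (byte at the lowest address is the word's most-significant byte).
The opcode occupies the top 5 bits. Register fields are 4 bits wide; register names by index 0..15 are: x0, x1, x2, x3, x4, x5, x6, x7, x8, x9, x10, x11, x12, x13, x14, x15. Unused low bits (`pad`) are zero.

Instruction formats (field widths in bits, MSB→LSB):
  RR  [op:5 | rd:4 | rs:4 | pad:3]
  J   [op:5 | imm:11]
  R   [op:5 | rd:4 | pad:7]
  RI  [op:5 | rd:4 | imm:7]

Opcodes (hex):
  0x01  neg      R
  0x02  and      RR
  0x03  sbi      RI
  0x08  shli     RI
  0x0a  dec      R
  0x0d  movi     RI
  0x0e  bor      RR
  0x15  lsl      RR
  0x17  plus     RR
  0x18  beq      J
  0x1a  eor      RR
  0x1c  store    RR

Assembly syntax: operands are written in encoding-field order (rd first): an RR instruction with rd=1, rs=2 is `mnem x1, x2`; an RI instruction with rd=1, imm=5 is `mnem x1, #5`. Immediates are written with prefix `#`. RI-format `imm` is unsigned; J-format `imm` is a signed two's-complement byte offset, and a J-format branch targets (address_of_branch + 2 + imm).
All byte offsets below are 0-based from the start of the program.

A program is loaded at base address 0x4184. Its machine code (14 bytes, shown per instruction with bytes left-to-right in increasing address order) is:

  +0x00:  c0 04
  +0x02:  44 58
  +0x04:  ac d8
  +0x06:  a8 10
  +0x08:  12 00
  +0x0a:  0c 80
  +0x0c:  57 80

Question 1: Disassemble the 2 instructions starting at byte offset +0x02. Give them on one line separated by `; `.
@+02  big-endian(44 58) = 0x4458
  opcode bits[15:11]=0x8: shli/RI
  rd@[10:7]=0x8 ⇒ x8
  imm@[6:0]=0x58 ⇒ #88
@+04  big-endian(ac d8) = 0xacd8
  opcode bits[15:11]=0x15: lsl/RR
  rd@[10:7]=0x9 ⇒ x9
  rs@[6:3]=0xb ⇒ x11

shli x8, #88; lsl x9, x11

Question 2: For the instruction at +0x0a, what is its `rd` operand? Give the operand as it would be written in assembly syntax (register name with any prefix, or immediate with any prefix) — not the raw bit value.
x9

@+0a  big-endian(0c 80) = 0x0c80
  top 5b → 0x1 → neg [R]
  rd: (w>>7)&0xf=0x9 → x9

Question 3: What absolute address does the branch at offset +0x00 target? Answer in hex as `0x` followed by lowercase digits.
0x418a

off 0x00: read c0 04 as big → 0xc004
  top 5b → 0x18 → beq [J]
  [10:0] imm=4 = #4
  target = base 0x4184 + off 0x00 + 2 + imm 4 = 0x418a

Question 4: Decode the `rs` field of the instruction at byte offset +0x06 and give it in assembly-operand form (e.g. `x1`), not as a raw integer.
[06] a8 10 → 0xa810
  op=0xa810>>11=0x15 ⇒ lsl (RR)
  rd: (w>>7)&0xf=0x0 → x0
  rs: (w>>3)&0xf=0x2 → x2

x2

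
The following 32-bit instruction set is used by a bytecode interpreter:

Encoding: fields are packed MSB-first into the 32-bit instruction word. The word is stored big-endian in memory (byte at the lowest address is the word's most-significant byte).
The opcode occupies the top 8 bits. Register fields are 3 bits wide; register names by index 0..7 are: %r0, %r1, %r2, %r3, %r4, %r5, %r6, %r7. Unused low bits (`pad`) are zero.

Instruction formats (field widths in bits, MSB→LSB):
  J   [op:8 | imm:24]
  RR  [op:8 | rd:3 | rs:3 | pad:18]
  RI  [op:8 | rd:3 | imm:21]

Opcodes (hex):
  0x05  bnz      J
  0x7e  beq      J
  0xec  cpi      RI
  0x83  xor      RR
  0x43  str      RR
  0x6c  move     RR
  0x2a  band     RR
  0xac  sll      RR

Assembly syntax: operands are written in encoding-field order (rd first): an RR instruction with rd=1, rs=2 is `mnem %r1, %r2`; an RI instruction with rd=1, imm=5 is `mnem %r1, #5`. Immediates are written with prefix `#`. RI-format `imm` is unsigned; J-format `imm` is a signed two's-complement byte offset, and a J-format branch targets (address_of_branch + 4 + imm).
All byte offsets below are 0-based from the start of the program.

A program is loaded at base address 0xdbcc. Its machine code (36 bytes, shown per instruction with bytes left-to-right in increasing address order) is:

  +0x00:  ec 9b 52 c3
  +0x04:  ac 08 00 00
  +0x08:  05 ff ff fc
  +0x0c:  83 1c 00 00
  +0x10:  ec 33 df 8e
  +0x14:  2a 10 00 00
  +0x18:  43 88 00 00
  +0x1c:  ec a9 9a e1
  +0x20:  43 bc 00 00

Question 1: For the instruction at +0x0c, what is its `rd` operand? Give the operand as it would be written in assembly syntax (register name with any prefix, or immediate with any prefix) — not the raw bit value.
off 0x0c: read 83 1c 00 00 as big → 0x831c0000
  top 8b → 0x83 → xor [RR]
  [23:21] rd=0 = %r0
  [20:18] rs=7 = %r7

%r0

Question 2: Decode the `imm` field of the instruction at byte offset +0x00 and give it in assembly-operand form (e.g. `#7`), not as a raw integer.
off 0x00: read ec 9b 52 c3 as big → 0xec9b52c3
  opcode bits[31:24]=0xec: cpi/RI
  rd@[23:21]=0x4 ⇒ %r4
  imm@[20:0]=0x1b52c3 ⇒ #1790659

#1790659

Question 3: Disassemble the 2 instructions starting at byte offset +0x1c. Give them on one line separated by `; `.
cpi %r5, #629473; str %r5, %r7

off 0x1c: read ec a9 9a e1 as big → 0xeca99ae1
  top 8b → 0xec → cpi [RI]
  rd@[23:21]=0x5 ⇒ %r5
  imm@[20:0]=0x99ae1 ⇒ #629473
off 0x20: read 43 bc 00 00 as big → 0x43bc0000
  top 8b → 0x43 → str [RR]
  rd@[23:21]=0x5 ⇒ %r5
  rs@[20:18]=0x7 ⇒ %r7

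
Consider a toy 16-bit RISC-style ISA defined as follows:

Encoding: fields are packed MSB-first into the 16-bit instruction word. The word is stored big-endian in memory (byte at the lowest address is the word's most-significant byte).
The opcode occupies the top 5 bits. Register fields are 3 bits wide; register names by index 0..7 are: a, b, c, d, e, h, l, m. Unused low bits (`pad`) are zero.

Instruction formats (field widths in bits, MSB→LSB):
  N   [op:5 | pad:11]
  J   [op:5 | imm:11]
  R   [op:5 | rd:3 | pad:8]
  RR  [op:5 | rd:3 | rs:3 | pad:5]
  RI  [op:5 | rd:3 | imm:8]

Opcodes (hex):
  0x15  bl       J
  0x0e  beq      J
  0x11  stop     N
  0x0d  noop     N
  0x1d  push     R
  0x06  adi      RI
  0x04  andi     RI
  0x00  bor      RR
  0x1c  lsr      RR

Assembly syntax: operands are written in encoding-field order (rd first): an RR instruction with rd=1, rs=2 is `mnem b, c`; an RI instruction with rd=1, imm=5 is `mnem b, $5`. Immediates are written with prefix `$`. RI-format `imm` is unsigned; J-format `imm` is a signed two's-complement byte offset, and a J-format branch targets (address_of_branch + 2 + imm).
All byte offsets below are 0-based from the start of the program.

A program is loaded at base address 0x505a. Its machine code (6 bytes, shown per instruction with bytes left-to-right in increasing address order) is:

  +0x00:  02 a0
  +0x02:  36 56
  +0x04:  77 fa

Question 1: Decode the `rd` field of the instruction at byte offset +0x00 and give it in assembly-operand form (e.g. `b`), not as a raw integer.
@+00  big-endian(02 a0) = 0x02a0
  top 5b → 0x0 → bor [RR]
  [10:8] rd=2 = c
  [7:5] rs=5 = h

c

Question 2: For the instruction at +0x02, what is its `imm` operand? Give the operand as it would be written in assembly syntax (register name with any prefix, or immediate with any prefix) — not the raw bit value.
@+02  big-endian(36 56) = 0x3656
  opcode bits[15:11]=0x6: adi/RI
  [10:8] rd=6 = l
  [7:0] imm=86 = $86

$86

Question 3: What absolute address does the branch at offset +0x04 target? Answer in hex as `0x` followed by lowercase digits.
[04] 77 fa → 0x77fa
  top 5b → 0xe → beq [J]
  imm@[10:0]=0x7fa (s11→-6) ⇒ $-6
  target = base 0x505a + off 0x04 + 2 + imm -6 = 0x505a

0x505a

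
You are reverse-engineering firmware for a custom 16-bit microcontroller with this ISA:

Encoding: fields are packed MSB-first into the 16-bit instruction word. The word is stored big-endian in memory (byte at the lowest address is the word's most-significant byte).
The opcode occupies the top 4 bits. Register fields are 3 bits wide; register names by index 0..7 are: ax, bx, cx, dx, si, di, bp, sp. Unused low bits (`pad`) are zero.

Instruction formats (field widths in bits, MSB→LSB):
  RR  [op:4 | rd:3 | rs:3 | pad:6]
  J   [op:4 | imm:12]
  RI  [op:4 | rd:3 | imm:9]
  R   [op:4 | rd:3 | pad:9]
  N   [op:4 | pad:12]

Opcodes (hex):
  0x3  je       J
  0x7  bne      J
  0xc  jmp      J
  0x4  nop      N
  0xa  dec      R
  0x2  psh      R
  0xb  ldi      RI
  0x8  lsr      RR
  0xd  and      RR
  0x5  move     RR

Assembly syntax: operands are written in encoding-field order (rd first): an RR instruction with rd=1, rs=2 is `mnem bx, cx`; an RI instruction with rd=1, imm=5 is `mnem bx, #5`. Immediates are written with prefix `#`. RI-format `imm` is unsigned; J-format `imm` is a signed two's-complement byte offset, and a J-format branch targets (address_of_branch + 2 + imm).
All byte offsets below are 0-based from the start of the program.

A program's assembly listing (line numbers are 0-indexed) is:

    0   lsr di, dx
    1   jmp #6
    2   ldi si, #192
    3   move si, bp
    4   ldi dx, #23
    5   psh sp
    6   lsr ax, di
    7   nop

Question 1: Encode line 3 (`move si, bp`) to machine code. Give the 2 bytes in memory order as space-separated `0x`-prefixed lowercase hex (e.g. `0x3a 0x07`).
line 3 (move): pack op=0x5:4|rd=4:3|rs=6:3|pad=0:6 = 0x5980; big→ 59 80

0x59 0x80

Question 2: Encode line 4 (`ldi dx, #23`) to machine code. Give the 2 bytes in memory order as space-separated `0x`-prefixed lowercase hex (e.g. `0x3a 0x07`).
0xb6 0x17

line 4 (ldi): pack op=0xb:4|rd=3:3|imm=23:9 = 0xb617; big→ b6 17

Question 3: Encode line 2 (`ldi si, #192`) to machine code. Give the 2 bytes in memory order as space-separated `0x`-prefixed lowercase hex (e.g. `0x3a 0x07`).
0xb8 0xc0

2. ldi fields op=0xb:4|rd=4:3|imm=192:9 → word b8c0h → b8 c0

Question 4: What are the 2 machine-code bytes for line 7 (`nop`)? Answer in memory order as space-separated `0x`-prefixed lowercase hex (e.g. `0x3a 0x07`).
L7: nop op=0x4:4|pad=0:12 ⇒ 0x4000 ⇒ big 40 00

0x40 0x00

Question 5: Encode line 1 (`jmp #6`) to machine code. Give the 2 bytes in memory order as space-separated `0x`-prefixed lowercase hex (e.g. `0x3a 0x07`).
0xc0 0x06

L1: jmp op=0xc:4|imm=6:12 ⇒ 0xc006 ⇒ big c0 06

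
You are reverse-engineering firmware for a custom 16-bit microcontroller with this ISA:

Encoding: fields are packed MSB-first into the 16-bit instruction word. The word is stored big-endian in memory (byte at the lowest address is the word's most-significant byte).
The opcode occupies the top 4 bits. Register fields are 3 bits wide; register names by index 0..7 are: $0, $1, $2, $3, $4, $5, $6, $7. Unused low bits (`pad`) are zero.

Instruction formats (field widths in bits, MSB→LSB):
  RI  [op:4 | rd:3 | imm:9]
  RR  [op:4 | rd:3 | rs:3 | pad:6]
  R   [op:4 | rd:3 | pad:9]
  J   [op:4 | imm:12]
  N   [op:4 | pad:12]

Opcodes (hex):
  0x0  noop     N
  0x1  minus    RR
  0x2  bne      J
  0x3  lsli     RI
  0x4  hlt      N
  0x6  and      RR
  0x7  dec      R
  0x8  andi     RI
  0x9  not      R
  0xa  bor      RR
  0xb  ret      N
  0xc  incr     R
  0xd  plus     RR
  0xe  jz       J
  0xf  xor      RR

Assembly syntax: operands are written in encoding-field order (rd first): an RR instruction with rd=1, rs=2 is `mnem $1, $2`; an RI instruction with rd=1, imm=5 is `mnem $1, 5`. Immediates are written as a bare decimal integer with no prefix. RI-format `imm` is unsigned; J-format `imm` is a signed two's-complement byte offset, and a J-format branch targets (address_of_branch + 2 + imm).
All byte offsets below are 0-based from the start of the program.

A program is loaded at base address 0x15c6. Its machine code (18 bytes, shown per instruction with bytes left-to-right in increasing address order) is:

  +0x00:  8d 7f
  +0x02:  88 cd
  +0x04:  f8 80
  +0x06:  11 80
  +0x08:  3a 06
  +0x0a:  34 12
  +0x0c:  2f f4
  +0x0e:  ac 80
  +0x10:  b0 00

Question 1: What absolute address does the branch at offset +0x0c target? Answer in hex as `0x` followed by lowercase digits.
0x15c8

off 0x0c: read 2f f4 as big → 0x2ff4
  top 4b → 0x2 → bne [J]
  [11:0] imm=4084 (s12→-12) = -12
  target = base 0x15c6 + off 0x0c + 2 + imm -12 = 0x15c8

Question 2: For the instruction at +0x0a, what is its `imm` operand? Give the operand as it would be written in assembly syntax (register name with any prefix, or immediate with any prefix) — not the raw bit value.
off 0x0a: read 34 12 as big → 0x3412
  opcode bits[15:12]=0x3: lsli/RI
  rd: (w>>9)&0x7=0x2 → $2
  imm: (w>>0)&0x1ff=0x12 → 18

18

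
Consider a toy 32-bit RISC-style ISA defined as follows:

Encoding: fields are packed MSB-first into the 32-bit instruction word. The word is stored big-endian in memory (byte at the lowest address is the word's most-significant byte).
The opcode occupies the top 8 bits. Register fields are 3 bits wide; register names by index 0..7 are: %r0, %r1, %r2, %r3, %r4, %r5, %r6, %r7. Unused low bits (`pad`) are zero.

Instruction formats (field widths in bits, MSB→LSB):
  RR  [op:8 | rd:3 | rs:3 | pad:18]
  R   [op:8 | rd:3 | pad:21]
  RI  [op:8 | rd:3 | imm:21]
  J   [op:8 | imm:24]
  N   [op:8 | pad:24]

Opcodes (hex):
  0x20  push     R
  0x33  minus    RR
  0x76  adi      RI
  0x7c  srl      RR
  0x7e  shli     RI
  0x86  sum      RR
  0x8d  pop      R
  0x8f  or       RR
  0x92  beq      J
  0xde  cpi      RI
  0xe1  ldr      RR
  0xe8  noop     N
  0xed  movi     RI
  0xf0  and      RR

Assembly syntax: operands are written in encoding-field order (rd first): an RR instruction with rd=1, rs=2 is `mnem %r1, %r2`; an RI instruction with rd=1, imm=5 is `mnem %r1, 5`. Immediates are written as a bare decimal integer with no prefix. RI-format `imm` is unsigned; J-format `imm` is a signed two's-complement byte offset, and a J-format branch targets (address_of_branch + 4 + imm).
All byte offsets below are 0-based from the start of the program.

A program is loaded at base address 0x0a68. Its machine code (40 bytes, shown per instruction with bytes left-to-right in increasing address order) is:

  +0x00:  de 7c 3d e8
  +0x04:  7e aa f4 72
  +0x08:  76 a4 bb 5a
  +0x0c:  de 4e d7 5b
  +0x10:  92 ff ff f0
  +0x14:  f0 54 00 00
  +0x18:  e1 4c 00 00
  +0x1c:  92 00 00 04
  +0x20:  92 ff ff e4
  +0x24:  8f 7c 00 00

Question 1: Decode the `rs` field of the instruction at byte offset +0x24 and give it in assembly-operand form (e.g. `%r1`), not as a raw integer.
@+24  big-endian(8f 7c 00 00) = 0x8f7c0000
  top 8b → 0x8f → or [RR]
  rd: (w>>21)&0x7=0x3 → %r3
  rs: (w>>18)&0x7=0x7 → %r7

%r7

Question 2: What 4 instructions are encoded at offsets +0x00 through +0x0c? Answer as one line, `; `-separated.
@+00  big-endian(de 7c 3d e8) = 0xde7c3de8
  op=0xde7c3de8>>24=0xde ⇒ cpi (RI)
  rd@[23:21]=0x3 ⇒ %r3
  imm@[20:0]=0x1c3de8 ⇒ 1850856
@+04  big-endian(7e aa f4 72) = 0x7eaaf472
  op=0x7eaaf472>>24=0x7e ⇒ shli (RI)
  rd@[23:21]=0x5 ⇒ %r5
  imm@[20:0]=0xaf472 ⇒ 717938
@+08  big-endian(76 a4 bb 5a) = 0x76a4bb5a
  op=0x76a4bb5a>>24=0x76 ⇒ adi (RI)
  rd@[23:21]=0x5 ⇒ %r5
  imm@[20:0]=0x4bb5a ⇒ 310106
@+0c  big-endian(de 4e d7 5b) = 0xde4ed75b
  op=0xde4ed75b>>24=0xde ⇒ cpi (RI)
  rd@[23:21]=0x2 ⇒ %r2
  imm@[20:0]=0xed75b ⇒ 972635

cpi %r3, 1850856; shli %r5, 717938; adi %r5, 310106; cpi %r2, 972635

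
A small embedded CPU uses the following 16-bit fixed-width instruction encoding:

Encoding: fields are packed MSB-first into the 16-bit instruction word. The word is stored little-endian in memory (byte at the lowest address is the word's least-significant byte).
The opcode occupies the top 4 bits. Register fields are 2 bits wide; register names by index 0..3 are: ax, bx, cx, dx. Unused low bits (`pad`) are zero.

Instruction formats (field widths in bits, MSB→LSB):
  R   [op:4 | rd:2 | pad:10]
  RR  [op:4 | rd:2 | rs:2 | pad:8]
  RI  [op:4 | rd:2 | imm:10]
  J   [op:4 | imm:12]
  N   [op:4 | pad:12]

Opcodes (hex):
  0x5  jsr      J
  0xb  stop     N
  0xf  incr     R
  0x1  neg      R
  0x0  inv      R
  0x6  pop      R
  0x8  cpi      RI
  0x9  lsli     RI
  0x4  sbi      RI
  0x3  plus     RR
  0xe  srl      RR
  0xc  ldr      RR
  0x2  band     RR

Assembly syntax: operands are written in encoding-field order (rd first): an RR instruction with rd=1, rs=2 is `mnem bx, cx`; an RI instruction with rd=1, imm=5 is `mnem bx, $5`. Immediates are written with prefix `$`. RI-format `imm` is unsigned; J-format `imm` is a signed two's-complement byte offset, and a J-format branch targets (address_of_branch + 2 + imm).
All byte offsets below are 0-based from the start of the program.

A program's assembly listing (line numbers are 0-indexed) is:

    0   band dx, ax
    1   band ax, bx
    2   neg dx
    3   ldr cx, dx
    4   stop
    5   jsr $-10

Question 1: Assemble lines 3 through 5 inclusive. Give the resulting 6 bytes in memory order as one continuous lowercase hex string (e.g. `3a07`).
00cb00b0f65f

line 3 (ldr): pack op=0xc:4|rd=2:2|rs=3:2|pad=0:8 = 0xcb00; little→ 00 cb
line 4 (stop): pack op=0xb:4|pad=0:12 = 0xb000; little→ 00 b0
line 5 (jsr): pack op=0x5:4|imm=-10:12 = 0x5ff6; little→ f6 5f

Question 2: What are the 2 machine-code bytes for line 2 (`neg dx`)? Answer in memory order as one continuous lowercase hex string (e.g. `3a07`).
001c

L2: neg op=0x1:4|rd=3:2|pad=0:10 ⇒ 0x1c00 ⇒ little 00 1c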